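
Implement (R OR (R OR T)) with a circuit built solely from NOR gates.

((R NOR ((R NOR T) NOR (R NOR T))) NOR (R NOR ((R NOR T) NOR (R NOR T))))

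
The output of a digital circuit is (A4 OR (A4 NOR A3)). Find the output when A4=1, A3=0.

Substituting: (1 OR (1 NOR 0))
= 1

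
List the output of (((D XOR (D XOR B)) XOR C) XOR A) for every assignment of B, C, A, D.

B | C | A | D | Output
----------------------
0 | 0 | 0 | 0 | 0
0 | 0 | 0 | 1 | 0
0 | 0 | 1 | 0 | 1
0 | 0 | 1 | 1 | 1
0 | 1 | 0 | 0 | 1
0 | 1 | 0 | 1 | 1
0 | 1 | 1 | 0 | 0
0 | 1 | 1 | 1 | 0
1 | 0 | 0 | 0 | 1
1 | 0 | 0 | 1 | 1
1 | 0 | 1 | 0 | 0
1 | 0 | 1 | 1 | 0
1 | 1 | 0 | 0 | 0
1 | 1 | 0 | 1 | 0
1 | 1 | 1 | 0 | 1
1 | 1 | 1 | 1 | 1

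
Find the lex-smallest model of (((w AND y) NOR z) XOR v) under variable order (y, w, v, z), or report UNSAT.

y=0, w=0, v=0, z=0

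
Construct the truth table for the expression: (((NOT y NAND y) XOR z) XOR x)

y | z | x | Output
------------------
0 | 0 | 0 | 1
0 | 0 | 1 | 0
0 | 1 | 0 | 0
0 | 1 | 1 | 1
1 | 0 | 0 | 1
1 | 0 | 1 | 0
1 | 1 | 0 | 0
1 | 1 | 1 | 1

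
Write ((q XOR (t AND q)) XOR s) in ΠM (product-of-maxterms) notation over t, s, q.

ΠM(0, 3, 4, 5) = (t OR s OR q) AND (t OR NOT s OR NOT q) AND (NOT t OR s OR q) AND (NOT t OR s OR NOT q)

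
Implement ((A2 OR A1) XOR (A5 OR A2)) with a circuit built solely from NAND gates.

((((A2 NAND A2) NAND (A1 NAND A1)) NAND (((A2 NAND A2) NAND (A1 NAND A1)) NAND ((A5 NAND A5) NAND (A2 NAND A2)))) NAND (((A5 NAND A5) NAND (A2 NAND A2)) NAND (((A2 NAND A2) NAND (A1 NAND A1)) NAND ((A5 NAND A5) NAND (A2 NAND A2)))))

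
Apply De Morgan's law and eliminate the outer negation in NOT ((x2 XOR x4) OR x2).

NOT (x2 XOR x4) AND NOT x2
De Morgan's: NOT(OR of terms) = AND of negations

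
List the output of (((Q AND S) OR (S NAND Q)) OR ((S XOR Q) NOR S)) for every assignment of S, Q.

S | Q | Output
--------------
0 | 0 | 1
0 | 1 | 1
1 | 0 | 1
1 | 1 | 1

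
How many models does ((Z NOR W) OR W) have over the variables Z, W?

Satisfying assignments: (0,0), (0,1), (1,1)
Count: 3 out of 4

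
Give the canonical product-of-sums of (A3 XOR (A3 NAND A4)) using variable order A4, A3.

ΠM(1) = (A4 OR NOT A3)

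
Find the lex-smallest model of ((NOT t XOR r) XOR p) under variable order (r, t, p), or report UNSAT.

r=0, t=0, p=0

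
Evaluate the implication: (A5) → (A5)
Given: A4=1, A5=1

Antecedent (A5) = 1; consequent (A5) = 1.
1 → 1 = 1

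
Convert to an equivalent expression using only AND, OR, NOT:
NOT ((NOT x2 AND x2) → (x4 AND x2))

(NOT x2 AND x2) AND NOT (x4 AND x2)
(Negated implication: NOT(A → B) = A AND NOT B)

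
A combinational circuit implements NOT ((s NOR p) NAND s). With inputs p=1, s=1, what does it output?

Substituting: NOT ((1 NOR 1) NAND 1)
= 0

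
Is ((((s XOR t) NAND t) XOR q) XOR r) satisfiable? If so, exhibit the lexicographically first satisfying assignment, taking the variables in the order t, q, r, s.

t=0, q=0, r=0, s=0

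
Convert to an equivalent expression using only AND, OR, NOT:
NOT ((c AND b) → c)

(c AND b) AND NOT c
(Negated implication: NOT(A → B) = A AND NOT B)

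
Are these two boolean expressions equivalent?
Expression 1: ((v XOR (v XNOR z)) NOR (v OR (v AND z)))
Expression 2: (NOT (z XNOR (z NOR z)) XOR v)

No. Counterexample: with z=0, v=0, Expression 1 = 0 but Expression 2 = 1.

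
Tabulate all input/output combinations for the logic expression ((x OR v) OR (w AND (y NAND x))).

w | v | y | x | Output
----------------------
0 | 0 | 0 | 0 | 0
0 | 0 | 0 | 1 | 1
0 | 0 | 1 | 0 | 0
0 | 0 | 1 | 1 | 1
0 | 1 | 0 | 0 | 1
0 | 1 | 0 | 1 | 1
0 | 1 | 1 | 0 | 1
0 | 1 | 1 | 1 | 1
1 | 0 | 0 | 0 | 1
1 | 0 | 0 | 1 | 1
1 | 0 | 1 | 0 | 1
1 | 0 | 1 | 1 | 1
1 | 1 | 0 | 0 | 1
1 | 1 | 0 | 1 | 1
1 | 1 | 1 | 0 | 1
1 | 1 | 1 | 1 | 1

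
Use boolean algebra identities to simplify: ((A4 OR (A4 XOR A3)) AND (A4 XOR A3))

By absorption (E AND (E OR v) = E):
= (A4 XOR A3)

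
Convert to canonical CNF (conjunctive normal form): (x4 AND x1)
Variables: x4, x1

(x4 OR x1) AND (x4 OR NOT x1) AND (NOT x4 OR x1)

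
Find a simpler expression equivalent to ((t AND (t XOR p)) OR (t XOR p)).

By absorption (E OR (E AND v) = E):
= (t XOR p)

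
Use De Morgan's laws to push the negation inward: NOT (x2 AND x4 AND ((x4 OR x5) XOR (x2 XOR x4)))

NOT x2 OR NOT x4 OR NOT ((x4 OR x5) XOR (x2 XOR x4))
De Morgan's: NOT(AND of terms) = OR of negations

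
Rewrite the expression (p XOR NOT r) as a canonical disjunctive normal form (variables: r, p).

(NOT r AND NOT p) OR (r AND p)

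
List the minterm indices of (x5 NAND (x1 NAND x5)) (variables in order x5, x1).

Σm(0, 1, 3) = (NOT x5 AND NOT x1) OR (NOT x5 AND x1) OR (x5 AND x1)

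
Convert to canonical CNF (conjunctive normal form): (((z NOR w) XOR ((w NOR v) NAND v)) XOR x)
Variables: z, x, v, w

(z OR x OR v OR w) AND (z OR x OR NOT v OR w) AND (z OR NOT x OR v OR NOT w) AND (z OR NOT x OR NOT v OR NOT w) AND (NOT z OR NOT x OR v OR w) AND (NOT z OR NOT x OR v OR NOT w) AND (NOT z OR NOT x OR NOT v OR w) AND (NOT z OR NOT x OR NOT v OR NOT w)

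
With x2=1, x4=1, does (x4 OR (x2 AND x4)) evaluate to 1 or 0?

Substituting: (1 OR (1 AND 1))
= 1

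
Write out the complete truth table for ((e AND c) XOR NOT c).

e | c | Output
--------------
0 | 0 | 1
0 | 1 | 0
1 | 0 | 1
1 | 1 | 1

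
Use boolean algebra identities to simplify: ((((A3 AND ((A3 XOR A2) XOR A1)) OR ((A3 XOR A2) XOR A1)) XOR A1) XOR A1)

By XOR self-cancellation ((E XOR v) XOR v = E) then absorption (E OR (E AND v) = E):
= ((A3 XOR A2) XOR A1)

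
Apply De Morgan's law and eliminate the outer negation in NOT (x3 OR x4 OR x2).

NOT x3 AND NOT x4 AND NOT x2
De Morgan's: NOT(OR of terms) = AND of negations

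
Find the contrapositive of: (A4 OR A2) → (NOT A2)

Contrapositive: A2 → NOT (A4 OR A2)
Note: A statement and its contrapositive are logically equivalent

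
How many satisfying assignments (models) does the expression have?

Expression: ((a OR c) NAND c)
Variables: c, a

Satisfying assignments: (0,0), (0,1)
Count: 2 out of 4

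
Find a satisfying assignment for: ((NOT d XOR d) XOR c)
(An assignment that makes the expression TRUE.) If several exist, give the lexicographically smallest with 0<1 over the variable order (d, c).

d=0, c=0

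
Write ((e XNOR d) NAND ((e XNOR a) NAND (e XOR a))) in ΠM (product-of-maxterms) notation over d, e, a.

ΠM(0, 1, 6, 7) = (d OR e OR a) AND (d OR e OR NOT a) AND (NOT d OR NOT e OR a) AND (NOT d OR NOT e OR NOT a)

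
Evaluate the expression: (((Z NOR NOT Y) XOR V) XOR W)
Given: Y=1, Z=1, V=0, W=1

Substituting: (((1 NOR NOT 1) XOR 0) XOR 1)
= 1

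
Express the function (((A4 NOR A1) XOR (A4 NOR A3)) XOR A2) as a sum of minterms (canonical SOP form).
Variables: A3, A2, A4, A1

Σm(1, 4, 6, 7, 8, 13, 14, 15) = (NOT A3 AND NOT A2 AND NOT A4 AND A1) OR (NOT A3 AND A2 AND NOT A4 AND NOT A1) OR (NOT A3 AND A2 AND A4 AND NOT A1) OR (NOT A3 AND A2 AND A4 AND A1) OR (A3 AND NOT A2 AND NOT A4 AND NOT A1) OR (A3 AND A2 AND NOT A4 AND A1) OR (A3 AND A2 AND A4 AND NOT A1) OR (A3 AND A2 AND A4 AND A1)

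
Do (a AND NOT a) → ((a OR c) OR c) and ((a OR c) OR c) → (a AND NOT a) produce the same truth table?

No, Converse is not equivalent to original (counterexample: a=0, c=1)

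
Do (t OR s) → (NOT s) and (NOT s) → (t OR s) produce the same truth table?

No, Converse is not equivalent to original (counterexample: t=0, p=0, s=0)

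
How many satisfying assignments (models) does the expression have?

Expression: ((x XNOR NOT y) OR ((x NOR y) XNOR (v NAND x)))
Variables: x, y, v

Satisfying assignments: (0,0,0), (0,0,1), (0,1,0), (0,1,1), (1,0,0), (1,0,1), (1,1,1)
Count: 7 out of 8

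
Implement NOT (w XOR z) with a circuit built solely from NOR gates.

(((((w NOR z) NOR (w NOR z)) NOR ((w NOR z) NOR (w NOR z))) NOR ((((w NOR w) NOR (z NOR z)) NOR ((w NOR w) NOR (z NOR z))) NOR (((w NOR w) NOR (z NOR z)) NOR ((w NOR w) NOR (z NOR z))))) NOR ((((w NOR z) NOR (w NOR z)) NOR ((w NOR z) NOR (w NOR z))) NOR ((((w NOR w) NOR (z NOR z)) NOR ((w NOR w) NOR (z NOR z))) NOR (((w NOR w) NOR (z NOR z)) NOR ((w NOR w) NOR (z NOR z))))))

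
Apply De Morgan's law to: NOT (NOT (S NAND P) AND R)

(S NAND P) OR NOT R
De Morgan's: NOT(AND of terms) = OR of negations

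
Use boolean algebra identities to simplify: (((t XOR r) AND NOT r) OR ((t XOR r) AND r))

By distribution ((E AND v) OR (E AND NOT v) = E):
= (t XOR r)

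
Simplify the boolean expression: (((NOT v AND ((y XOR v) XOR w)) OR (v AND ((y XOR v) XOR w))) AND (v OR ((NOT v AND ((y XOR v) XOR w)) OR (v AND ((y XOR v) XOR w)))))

By absorption (E AND (E OR v) = E) then distribution ((E AND v) OR (E AND NOT v) = E):
= ((y XOR v) XOR w)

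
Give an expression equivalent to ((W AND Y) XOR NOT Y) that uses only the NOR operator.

((((((W NOR W) NOR (Y NOR Y)) NOR (Y NOR Y)) NOR (((W NOR W) NOR (Y NOR Y)) NOR (Y NOR Y))) NOR ((((W NOR W) NOR (Y NOR Y)) NOR (Y NOR Y)) NOR (((W NOR W) NOR (Y NOR Y)) NOR (Y NOR Y)))) NOR ((((((W NOR W) NOR (Y NOR Y)) NOR ((W NOR W) NOR (Y NOR Y))) NOR ((Y NOR Y) NOR (Y NOR Y))) NOR ((((W NOR W) NOR (Y NOR Y)) NOR ((W NOR W) NOR (Y NOR Y))) NOR ((Y NOR Y) NOR (Y NOR Y)))) NOR (((((W NOR W) NOR (Y NOR Y)) NOR ((W NOR W) NOR (Y NOR Y))) NOR ((Y NOR Y) NOR (Y NOR Y))) NOR ((((W NOR W) NOR (Y NOR Y)) NOR ((W NOR W) NOR (Y NOR Y))) NOR ((Y NOR Y) NOR (Y NOR Y))))))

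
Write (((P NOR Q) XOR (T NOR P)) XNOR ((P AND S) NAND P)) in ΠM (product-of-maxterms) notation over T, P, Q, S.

ΠM(0, 1, 4, 6, 10, 11, 12, 14) = (T OR P OR Q OR S) AND (T OR P OR Q OR NOT S) AND (T OR NOT P OR Q OR S) AND (T OR NOT P OR NOT Q OR S) AND (NOT T OR P OR NOT Q OR S) AND (NOT T OR P OR NOT Q OR NOT S) AND (NOT T OR NOT P OR Q OR S) AND (NOT T OR NOT P OR NOT Q OR S)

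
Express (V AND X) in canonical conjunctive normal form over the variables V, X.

(V OR X) AND (V OR NOT X) AND (NOT V OR X)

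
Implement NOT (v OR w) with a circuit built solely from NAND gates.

(((v NAND v) NAND (w NAND w)) NAND ((v NAND v) NAND (w NAND w)))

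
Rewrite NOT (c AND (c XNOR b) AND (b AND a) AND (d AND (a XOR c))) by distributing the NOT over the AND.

NOT c OR NOT (c XNOR b) OR NOT (b AND a) OR NOT (d AND (a XOR c))
De Morgan's: NOT(AND of terms) = OR of negations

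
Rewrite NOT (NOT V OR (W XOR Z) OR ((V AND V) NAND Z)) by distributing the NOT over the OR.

V AND NOT (W XOR Z) AND NOT ((V AND V) NAND Z)
De Morgan's: NOT(OR of terms) = AND of negations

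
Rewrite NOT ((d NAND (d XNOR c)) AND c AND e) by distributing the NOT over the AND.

NOT (d NAND (d XNOR c)) OR NOT c OR NOT e
De Morgan's: NOT(AND of terms) = OR of negations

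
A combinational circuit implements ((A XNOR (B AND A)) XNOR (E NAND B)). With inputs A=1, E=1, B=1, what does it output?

Substituting: ((1 XNOR (1 AND 1)) XNOR (1 NAND 1))
= 0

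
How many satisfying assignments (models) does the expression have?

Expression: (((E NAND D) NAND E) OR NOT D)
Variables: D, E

Satisfying assignments: (0,0), (0,1), (1,0), (1,1)
Count: 4 out of 4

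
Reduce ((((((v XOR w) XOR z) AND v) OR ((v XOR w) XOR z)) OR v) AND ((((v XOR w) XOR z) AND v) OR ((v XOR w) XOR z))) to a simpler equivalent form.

By absorption (E AND (E OR v) = E) then absorption (E OR (E AND v) = E):
= ((v XOR w) XOR z)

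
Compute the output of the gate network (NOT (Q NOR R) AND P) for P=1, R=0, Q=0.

Substituting: (NOT (0 NOR 0) AND 1)
= 0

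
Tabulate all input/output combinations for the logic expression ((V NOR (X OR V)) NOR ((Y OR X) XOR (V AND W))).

W | X | Y | V | Output
----------------------
0 | 0 | 0 | 0 | 0
0 | 0 | 0 | 1 | 1
0 | 0 | 1 | 0 | 0
0 | 0 | 1 | 1 | 0
0 | 1 | 0 | 0 | 0
0 | 1 | 0 | 1 | 0
0 | 1 | 1 | 0 | 0
0 | 1 | 1 | 1 | 0
1 | 0 | 0 | 0 | 0
1 | 0 | 0 | 1 | 0
1 | 0 | 1 | 0 | 0
1 | 0 | 1 | 1 | 1
1 | 1 | 0 | 0 | 0
1 | 1 | 0 | 1 | 1
1 | 1 | 1 | 0 | 0
1 | 1 | 1 | 1 | 1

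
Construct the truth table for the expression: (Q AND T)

Q | T | Output
--------------
0 | 0 | 0
0 | 1 | 0
1 | 0 | 0
1 | 1 | 1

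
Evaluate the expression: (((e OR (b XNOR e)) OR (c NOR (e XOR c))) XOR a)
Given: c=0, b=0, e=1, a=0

Substituting: (((1 OR (0 XNOR 1)) OR (0 NOR (1 XOR 0))) XOR 0)
= 1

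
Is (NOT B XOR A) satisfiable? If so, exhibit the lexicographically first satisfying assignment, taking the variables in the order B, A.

B=0, A=0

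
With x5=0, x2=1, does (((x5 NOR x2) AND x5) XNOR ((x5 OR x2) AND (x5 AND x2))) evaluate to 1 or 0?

Substituting: (((0 NOR 1) AND 0) XNOR ((0 OR 1) AND (0 AND 1)))
= 1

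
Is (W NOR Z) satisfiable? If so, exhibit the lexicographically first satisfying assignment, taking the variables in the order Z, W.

Z=0, W=0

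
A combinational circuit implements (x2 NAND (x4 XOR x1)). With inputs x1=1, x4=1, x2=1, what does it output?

Substituting: (1 NAND (1 XOR 1))
= 1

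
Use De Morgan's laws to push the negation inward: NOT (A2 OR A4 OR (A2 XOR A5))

NOT A2 AND NOT A4 AND NOT (A2 XOR A5)
De Morgan's: NOT(OR of terms) = AND of negations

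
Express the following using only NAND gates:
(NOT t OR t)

(((t NAND t) NAND (t NAND t)) NAND (t NAND t))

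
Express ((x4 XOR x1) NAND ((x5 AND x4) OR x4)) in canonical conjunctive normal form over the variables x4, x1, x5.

(NOT x4 OR x1 OR x5) AND (NOT x4 OR x1 OR NOT x5)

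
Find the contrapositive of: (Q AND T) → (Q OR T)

Contrapositive: NOT (Q OR T) → NOT (Q AND T)
Note: A statement and its contrapositive are logically equivalent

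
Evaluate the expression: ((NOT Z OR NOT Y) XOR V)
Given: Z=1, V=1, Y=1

Substituting: ((NOT 1 OR NOT 1) XOR 1)
= 1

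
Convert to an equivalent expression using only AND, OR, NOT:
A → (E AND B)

NOT A OR (E AND B)
(Implication elimination: A → B = NOT A OR B)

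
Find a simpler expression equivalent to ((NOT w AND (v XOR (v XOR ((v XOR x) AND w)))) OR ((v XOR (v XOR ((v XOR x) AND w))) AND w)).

By distribution ((E AND v) OR (E AND NOT v) = E) then XOR self-cancellation ((E XOR v) XOR v = E):
= ((v XOR x) AND w)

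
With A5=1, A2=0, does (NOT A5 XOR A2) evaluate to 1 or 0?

Substituting: (NOT 1 XOR 0)
= 0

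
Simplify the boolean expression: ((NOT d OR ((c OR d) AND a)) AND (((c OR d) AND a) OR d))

By distribution ((E OR v) AND (E OR NOT v) = E):
= ((c OR d) AND a)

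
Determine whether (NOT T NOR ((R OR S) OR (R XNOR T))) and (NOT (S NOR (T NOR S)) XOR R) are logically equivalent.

No. Counterexample: with R=0, S=0, T=0, Expression 1 = 0 but Expression 2 = 1.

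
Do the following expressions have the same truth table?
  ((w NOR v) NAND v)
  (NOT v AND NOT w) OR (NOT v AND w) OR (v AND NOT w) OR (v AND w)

Yes, they are equivalent — the two output columns agree on all 4 assignments:
v | w | Expression 1 | Expression 2
-----------------------------------
0 | 0 | 1 | 1
0 | 1 | 1 | 1
1 | 0 | 1 | 1
1 | 1 | 1 | 1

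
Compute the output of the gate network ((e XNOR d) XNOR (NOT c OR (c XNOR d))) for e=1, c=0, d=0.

Substituting: ((1 XNOR 0) XNOR (NOT 0 OR (0 XNOR 0)))
= 0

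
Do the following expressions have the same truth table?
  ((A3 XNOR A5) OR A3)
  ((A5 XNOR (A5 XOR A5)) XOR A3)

No. Counterexample: with A5=0, A3=1, Expression 1 = 1 but Expression 2 = 0.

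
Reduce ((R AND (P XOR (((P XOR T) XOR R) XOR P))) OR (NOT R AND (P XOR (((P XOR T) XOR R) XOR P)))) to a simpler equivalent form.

By distribution ((E AND v) OR (E AND NOT v) = E) then XOR self-cancellation ((E XOR v) XOR v = E):
= ((P XOR T) XOR R)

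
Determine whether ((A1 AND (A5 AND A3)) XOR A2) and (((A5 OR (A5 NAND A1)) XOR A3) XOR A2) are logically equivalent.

No. Counterexample: with A3=0, A2=0, A1=0, A5=0, Expression 1 = 0 but Expression 2 = 1.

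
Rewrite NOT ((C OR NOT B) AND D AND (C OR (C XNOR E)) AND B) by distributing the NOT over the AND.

NOT (C OR NOT B) OR NOT D OR NOT (C OR (C XNOR E)) OR NOT B
De Morgan's: NOT(AND of terms) = OR of negations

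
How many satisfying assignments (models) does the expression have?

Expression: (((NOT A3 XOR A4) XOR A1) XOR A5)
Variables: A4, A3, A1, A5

Satisfying assignments: (0,0,0,0), (0,0,1,1), (0,1,0,1), (0,1,1,0), (1,0,0,1), (1,0,1,0), (1,1,0,0), (1,1,1,1)
Count: 8 out of 16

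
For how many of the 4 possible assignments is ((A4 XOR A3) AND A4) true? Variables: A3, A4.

Satisfying assignments: (0,1)
Count: 1 out of 4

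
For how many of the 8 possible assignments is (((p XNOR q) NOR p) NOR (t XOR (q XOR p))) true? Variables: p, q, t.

Satisfying assignments: (0,0,0), (1,0,1), (1,1,0)
Count: 3 out of 8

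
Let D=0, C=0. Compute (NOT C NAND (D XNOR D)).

Substituting: (NOT 0 NAND (0 XNOR 0))
= 0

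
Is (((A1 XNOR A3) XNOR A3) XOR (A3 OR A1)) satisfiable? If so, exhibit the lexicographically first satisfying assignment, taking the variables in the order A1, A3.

A1=0, A3=1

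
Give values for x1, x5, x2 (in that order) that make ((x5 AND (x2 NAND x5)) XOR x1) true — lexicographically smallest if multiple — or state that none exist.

x1=0, x5=1, x2=0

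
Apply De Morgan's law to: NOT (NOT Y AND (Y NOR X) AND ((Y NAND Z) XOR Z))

Y OR NOT (Y NOR X) OR NOT ((Y NAND Z) XOR Z)
De Morgan's: NOT(AND of terms) = OR of negations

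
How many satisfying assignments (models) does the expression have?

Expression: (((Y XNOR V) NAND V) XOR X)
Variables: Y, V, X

Satisfying assignments: (0,0,0), (0,1,0), (1,0,0), (1,1,1)
Count: 4 out of 8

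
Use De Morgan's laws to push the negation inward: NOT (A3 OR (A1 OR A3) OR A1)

NOT A3 AND NOT (A1 OR A3) AND NOT A1
De Morgan's: NOT(OR of terms) = AND of negations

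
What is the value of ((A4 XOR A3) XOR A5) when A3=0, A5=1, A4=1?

Substituting: ((1 XOR 0) XOR 1)
= 0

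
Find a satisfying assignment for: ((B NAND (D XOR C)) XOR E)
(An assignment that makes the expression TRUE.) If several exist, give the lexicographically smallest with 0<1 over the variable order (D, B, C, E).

D=0, B=0, C=0, E=0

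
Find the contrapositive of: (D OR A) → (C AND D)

Contrapositive: NOT (C AND D) → NOT (D OR A)
Note: A statement and its contrapositive are logically equivalent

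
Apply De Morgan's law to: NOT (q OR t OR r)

NOT q AND NOT t AND NOT r
De Morgan's: NOT(OR of terms) = AND of negations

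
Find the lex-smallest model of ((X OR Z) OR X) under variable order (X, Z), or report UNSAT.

X=0, Z=1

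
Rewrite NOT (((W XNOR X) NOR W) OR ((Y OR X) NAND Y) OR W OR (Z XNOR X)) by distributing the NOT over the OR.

NOT ((W XNOR X) NOR W) AND NOT ((Y OR X) NAND Y) AND NOT W AND NOT (Z XNOR X)
De Morgan's: NOT(OR of terms) = AND of negations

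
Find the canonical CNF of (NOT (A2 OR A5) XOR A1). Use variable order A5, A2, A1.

(A5 OR A2 OR NOT A1) AND (A5 OR NOT A2 OR A1) AND (NOT A5 OR A2 OR A1) AND (NOT A5 OR NOT A2 OR A1)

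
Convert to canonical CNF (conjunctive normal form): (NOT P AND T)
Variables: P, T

(P OR T) AND (NOT P OR T) AND (NOT P OR NOT T)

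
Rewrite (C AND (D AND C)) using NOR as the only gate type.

((C NOR C) NOR (((D NOR D) NOR (C NOR C)) NOR ((D NOR D) NOR (C NOR C))))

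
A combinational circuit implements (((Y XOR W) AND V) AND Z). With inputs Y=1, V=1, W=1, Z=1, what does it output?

Substituting: (((1 XOR 1) AND 1) AND 1)
= 0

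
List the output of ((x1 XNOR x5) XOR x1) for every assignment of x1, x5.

x1 | x5 | Output
----------------
0 | 0 | 1
0 | 1 | 0
1 | 0 | 1
1 | 1 | 0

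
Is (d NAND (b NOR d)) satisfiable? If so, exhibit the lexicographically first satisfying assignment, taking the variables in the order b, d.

b=0, d=0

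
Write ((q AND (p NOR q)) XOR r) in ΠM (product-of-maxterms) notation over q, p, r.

ΠM(0, 2, 4, 6) = (q OR p OR r) AND (q OR NOT p OR r) AND (NOT q OR p OR r) AND (NOT q OR NOT p OR r)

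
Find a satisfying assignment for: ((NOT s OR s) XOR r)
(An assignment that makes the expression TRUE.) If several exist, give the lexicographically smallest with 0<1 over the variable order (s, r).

s=0, r=0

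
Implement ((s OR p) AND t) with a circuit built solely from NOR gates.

((((s NOR p) NOR (s NOR p)) NOR ((s NOR p) NOR (s NOR p))) NOR (t NOR t))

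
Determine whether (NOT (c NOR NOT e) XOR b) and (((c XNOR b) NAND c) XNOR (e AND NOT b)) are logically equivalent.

No. Counterexample: with e=0, b=0, c=0, Expression 1 = 1 but Expression 2 = 0.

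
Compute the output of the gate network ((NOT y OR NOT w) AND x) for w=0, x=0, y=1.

Substituting: ((NOT 1 OR NOT 0) AND 0)
= 0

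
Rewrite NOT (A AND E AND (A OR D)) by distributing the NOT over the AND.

NOT A OR NOT E OR NOT (A OR D)
De Morgan's: NOT(AND of terms) = OR of negations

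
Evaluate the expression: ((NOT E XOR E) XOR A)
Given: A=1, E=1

Substituting: ((NOT 1 XOR 1) XOR 1)
= 0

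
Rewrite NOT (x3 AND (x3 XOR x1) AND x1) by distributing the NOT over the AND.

NOT x3 OR NOT (x3 XOR x1) OR NOT x1
De Morgan's: NOT(AND of terms) = OR of negations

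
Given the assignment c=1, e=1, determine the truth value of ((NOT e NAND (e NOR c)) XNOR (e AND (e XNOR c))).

Substituting: ((NOT 1 NAND (1 NOR 1)) XNOR (1 AND (1 XNOR 1)))
= 1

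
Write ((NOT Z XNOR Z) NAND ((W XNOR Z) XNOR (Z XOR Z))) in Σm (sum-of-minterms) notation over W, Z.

Σm(0, 1, 2, 3) = (NOT W AND NOT Z) OR (NOT W AND Z) OR (W AND NOT Z) OR (W AND Z)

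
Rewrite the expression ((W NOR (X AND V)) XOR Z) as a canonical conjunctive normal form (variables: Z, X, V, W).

(Z OR X OR V OR NOT W) AND (Z OR X OR NOT V OR NOT W) AND (Z OR NOT X OR V OR NOT W) AND (Z OR NOT X OR NOT V OR W) AND (Z OR NOT X OR NOT V OR NOT W) AND (NOT Z OR X OR V OR W) AND (NOT Z OR X OR NOT V OR W) AND (NOT Z OR NOT X OR V OR W)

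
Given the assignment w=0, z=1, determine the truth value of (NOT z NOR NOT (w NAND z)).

Substituting: (NOT 1 NOR NOT (0 NAND 1))
= 1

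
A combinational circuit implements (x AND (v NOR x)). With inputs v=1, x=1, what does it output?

Substituting: (1 AND (1 NOR 1))
= 0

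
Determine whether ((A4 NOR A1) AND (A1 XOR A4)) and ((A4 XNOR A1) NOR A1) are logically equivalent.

No. Counterexample: with A1=0, A4=1, Expression 1 = 0 but Expression 2 = 1.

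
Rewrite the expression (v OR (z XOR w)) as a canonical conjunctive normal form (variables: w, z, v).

(w OR z OR v) AND (NOT w OR NOT z OR v)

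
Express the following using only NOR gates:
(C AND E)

((C NOR C) NOR (E NOR E))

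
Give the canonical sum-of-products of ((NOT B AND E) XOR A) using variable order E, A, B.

Σm(2, 3, 4, 7) = (NOT E AND A AND NOT B) OR (NOT E AND A AND B) OR (E AND NOT A AND NOT B) OR (E AND A AND B)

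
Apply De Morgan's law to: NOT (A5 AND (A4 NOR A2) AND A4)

NOT A5 OR NOT (A4 NOR A2) OR NOT A4
De Morgan's: NOT(AND of terms) = OR of negations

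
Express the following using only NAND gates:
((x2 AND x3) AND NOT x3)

((((x2 NAND x3) NAND (x2 NAND x3)) NAND (x3 NAND x3)) NAND (((x2 NAND x3) NAND (x2 NAND x3)) NAND (x3 NAND x3)))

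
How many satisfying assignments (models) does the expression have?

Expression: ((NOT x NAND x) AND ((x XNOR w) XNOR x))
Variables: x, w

Satisfying assignments: (0,1), (1,1)
Count: 2 out of 4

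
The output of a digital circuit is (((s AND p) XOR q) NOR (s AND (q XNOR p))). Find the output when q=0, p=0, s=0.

Substituting: (((0 AND 0) XOR 0) NOR (0 AND (0 XNOR 0)))
= 1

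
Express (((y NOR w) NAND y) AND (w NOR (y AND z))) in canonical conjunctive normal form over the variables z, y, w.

(z OR y OR NOT w) AND (z OR NOT y OR NOT w) AND (NOT z OR y OR NOT w) AND (NOT z OR NOT y OR w) AND (NOT z OR NOT y OR NOT w)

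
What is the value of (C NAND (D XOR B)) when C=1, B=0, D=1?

Substituting: (1 NAND (1 XOR 0))
= 0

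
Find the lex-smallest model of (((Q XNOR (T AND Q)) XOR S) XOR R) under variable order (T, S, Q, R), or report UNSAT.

T=0, S=0, Q=0, R=0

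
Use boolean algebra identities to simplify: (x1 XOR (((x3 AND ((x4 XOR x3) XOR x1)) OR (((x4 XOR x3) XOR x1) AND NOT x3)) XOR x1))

By XOR self-cancellation ((E XOR v) XOR v = E) then distribution ((E AND v) OR (E AND NOT v) = E):
= ((x4 XOR x3) XOR x1)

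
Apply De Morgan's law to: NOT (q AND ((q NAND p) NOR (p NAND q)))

NOT q OR NOT ((q NAND p) NOR (p NAND q))
De Morgan's: NOT(AND of terms) = OR of negations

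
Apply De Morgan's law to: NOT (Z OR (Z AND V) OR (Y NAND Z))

NOT Z AND NOT (Z AND V) AND NOT (Y NAND Z)
De Morgan's: NOT(OR of terms) = AND of negations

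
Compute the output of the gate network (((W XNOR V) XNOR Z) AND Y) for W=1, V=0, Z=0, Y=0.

Substituting: (((1 XNOR 0) XNOR 0) AND 0)
= 0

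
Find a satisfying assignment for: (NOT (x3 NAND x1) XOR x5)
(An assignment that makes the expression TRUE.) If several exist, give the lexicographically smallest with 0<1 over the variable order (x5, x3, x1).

x5=0, x3=1, x1=1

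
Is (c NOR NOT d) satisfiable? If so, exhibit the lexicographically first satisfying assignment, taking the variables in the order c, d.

c=0, d=1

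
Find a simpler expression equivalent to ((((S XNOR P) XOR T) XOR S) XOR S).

By XOR self-cancellation ((E XOR v) XOR v = E):
= ((S XNOR P) XOR T)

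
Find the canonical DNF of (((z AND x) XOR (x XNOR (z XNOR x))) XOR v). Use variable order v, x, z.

(NOT v AND NOT x AND z) OR (v AND NOT x AND NOT z) OR (v AND x AND NOT z) OR (v AND x AND z)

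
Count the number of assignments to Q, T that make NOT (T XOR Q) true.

Satisfying assignments: (0,0), (1,1)
Count: 2 out of 4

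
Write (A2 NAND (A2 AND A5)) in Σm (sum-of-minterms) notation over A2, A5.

Σm(0, 1, 2) = (NOT A2 AND NOT A5) OR (NOT A2 AND A5) OR (A2 AND NOT A5)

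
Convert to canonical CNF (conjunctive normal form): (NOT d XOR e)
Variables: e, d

(e OR NOT d) AND (NOT e OR d)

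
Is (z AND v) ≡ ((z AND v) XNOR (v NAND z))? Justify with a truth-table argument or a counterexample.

No. Counterexample: with z=1, v=1, Expression 1 = 1 but Expression 2 = 0.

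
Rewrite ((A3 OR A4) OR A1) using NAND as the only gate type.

((((A3 NAND A3) NAND (A4 NAND A4)) NAND ((A3 NAND A3) NAND (A4 NAND A4))) NAND (A1 NAND A1))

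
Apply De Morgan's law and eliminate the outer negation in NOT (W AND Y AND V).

NOT W OR NOT Y OR NOT V
De Morgan's: NOT(AND of terms) = OR of negations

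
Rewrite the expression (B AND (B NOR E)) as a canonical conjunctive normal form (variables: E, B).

(E OR B) AND (E OR NOT B) AND (NOT E OR B) AND (NOT E OR NOT B)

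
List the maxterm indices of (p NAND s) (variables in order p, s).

ΠM(3) = (NOT p OR NOT s)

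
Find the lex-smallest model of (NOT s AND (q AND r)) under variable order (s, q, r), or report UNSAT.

s=0, q=1, r=1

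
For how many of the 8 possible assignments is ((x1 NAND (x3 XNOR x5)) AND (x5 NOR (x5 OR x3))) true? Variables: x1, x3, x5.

Satisfying assignments: (0,0,0)
Count: 1 out of 8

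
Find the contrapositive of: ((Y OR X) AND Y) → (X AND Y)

Contrapositive: NOT (X AND Y) → NOT ((Y OR X) AND Y)
Note: A statement and its contrapositive are logically equivalent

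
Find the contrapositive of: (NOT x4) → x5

Contrapositive: NOT x5 → x4
Note: A statement and its contrapositive are logically equivalent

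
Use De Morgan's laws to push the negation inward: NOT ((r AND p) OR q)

NOT (r AND p) AND NOT q
De Morgan's: NOT(OR of terms) = AND of negations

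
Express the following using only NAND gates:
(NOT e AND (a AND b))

(((e NAND e) NAND ((a NAND b) NAND (a NAND b))) NAND ((e NAND e) NAND ((a NAND b) NAND (a NAND b))))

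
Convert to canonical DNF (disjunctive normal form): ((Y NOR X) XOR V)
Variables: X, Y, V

(NOT X AND NOT Y AND NOT V) OR (NOT X AND Y AND V) OR (X AND NOT Y AND V) OR (X AND Y AND V)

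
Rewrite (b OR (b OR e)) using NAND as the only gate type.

((b NAND b) NAND (((b NAND b) NAND (e NAND e)) NAND ((b NAND b) NAND (e NAND e))))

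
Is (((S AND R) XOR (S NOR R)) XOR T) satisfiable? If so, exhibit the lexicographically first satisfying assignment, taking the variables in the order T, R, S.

T=0, R=0, S=0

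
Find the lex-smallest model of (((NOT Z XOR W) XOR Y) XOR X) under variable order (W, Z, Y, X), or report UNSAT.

W=0, Z=0, Y=0, X=0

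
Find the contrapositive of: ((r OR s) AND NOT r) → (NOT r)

Contrapositive: r → NOT ((r OR s) AND NOT r)
Note: A statement and its contrapositive are logically equivalent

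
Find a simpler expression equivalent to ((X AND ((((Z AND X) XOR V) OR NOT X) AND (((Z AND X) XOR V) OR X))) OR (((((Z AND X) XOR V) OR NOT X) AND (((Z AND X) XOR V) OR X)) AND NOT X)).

By distribution ((E AND v) OR (E AND NOT v) = E) then distribution ((E OR v) AND (E OR NOT v) = E):
= ((Z AND X) XOR V)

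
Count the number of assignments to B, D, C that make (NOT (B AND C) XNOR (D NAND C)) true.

Satisfying assignments: (0,0,0), (0,0,1), (0,1,0), (1,0,0), (1,1,0), (1,1,1)
Count: 6 out of 8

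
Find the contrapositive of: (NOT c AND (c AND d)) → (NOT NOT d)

Contrapositive: NOT d → NOT (NOT c AND (c AND d))
Note: A statement and its contrapositive are logically equivalent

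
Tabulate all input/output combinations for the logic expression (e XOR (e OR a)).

a | e | Output
--------------
0 | 0 | 0
0 | 1 | 0
1 | 0 | 1
1 | 1 | 0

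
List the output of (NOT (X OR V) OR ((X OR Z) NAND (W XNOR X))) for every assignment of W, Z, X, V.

W | Z | X | V | Output
----------------------
0 | 0 | 0 | 0 | 1
0 | 0 | 0 | 1 | 1
0 | 0 | 1 | 0 | 1
0 | 0 | 1 | 1 | 1
0 | 1 | 0 | 0 | 1
0 | 1 | 0 | 1 | 0
0 | 1 | 1 | 0 | 1
0 | 1 | 1 | 1 | 1
1 | 0 | 0 | 0 | 1
1 | 0 | 0 | 1 | 1
1 | 0 | 1 | 0 | 0
1 | 0 | 1 | 1 | 0
1 | 1 | 0 | 0 | 1
1 | 1 | 0 | 1 | 1
1 | 1 | 1 | 0 | 0
1 | 1 | 1 | 1 | 0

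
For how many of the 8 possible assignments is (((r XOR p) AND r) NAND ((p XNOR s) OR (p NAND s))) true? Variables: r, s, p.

Satisfying assignments: (0,0,0), (0,0,1), (0,1,0), (0,1,1), (1,0,1), (1,1,1)
Count: 6 out of 8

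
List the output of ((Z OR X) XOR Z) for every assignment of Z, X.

Z | X | Output
--------------
0 | 0 | 0
0 | 1 | 1
1 | 0 | 0
1 | 1 | 0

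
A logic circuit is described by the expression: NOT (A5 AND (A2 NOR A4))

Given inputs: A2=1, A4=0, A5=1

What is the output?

Substituting: NOT (1 AND (1 NOR 0))
= 1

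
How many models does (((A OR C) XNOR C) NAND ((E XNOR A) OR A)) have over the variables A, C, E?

Satisfying assignments: (0,0,1), (0,1,1), (1,0,0), (1,0,1)
Count: 4 out of 8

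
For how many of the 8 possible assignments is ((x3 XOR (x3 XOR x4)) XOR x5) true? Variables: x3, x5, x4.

Satisfying assignments: (0,0,1), (0,1,0), (1,0,1), (1,1,0)
Count: 4 out of 8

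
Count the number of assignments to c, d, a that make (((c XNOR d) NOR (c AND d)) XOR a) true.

Satisfying assignments: (0,0,1), (0,1,0), (1,0,0), (1,1,1)
Count: 4 out of 8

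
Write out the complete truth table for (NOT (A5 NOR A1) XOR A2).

A5 | A1 | A2 | Output
---------------------
0 | 0 | 0 | 0
0 | 0 | 1 | 1
0 | 1 | 0 | 1
0 | 1 | 1 | 0
1 | 0 | 0 | 1
1 | 0 | 1 | 0
1 | 1 | 0 | 1
1 | 1 | 1 | 0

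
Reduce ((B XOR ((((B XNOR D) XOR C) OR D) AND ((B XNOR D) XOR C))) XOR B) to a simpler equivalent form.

By XOR self-cancellation ((E XOR v) XOR v = E) then absorption (E AND (E OR v) = E):
= ((B XNOR D) XOR C)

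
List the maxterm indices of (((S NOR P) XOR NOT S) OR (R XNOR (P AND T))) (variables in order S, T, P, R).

ΠM(1, 5, 9, 11, 13, 14) = (S OR T OR P OR NOT R) AND (S OR NOT T OR P OR NOT R) AND (NOT S OR T OR P OR NOT R) AND (NOT S OR T OR NOT P OR NOT R) AND (NOT S OR NOT T OR P OR NOT R) AND (NOT S OR NOT T OR NOT P OR R)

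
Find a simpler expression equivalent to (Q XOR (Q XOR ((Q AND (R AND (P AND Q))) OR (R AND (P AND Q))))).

By XOR self-cancellation ((E XOR v) XOR v = E) then absorption (E OR (E AND v) = E):
= (R AND (P AND Q))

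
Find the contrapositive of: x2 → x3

Contrapositive: NOT x3 → NOT x2
Note: A statement and its contrapositive are logically equivalent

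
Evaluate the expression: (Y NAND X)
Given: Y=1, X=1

Substituting: (1 NAND 1)
= 0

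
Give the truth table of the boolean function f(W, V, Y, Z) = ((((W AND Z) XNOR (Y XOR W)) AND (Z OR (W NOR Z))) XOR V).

W | V | Y | Z | Output
----------------------
0 | 0 | 0 | 0 | 1
0 | 0 | 0 | 1 | 1
0 | 0 | 1 | 0 | 0
0 | 0 | 1 | 1 | 0
0 | 1 | 0 | 0 | 0
0 | 1 | 0 | 1 | 0
0 | 1 | 1 | 0 | 1
0 | 1 | 1 | 1 | 1
1 | 0 | 0 | 0 | 0
1 | 0 | 0 | 1 | 1
1 | 0 | 1 | 0 | 0
1 | 0 | 1 | 1 | 0
1 | 1 | 0 | 0 | 1
1 | 1 | 0 | 1 | 0
1 | 1 | 1 | 0 | 1
1 | 1 | 1 | 1 | 1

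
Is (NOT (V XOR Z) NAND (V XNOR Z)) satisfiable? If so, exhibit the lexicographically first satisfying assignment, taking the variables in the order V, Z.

V=0, Z=1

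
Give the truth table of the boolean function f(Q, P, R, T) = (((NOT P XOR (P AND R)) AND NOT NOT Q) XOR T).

Q | P | R | T | Output
----------------------
0 | 0 | 0 | 0 | 0
0 | 0 | 0 | 1 | 1
0 | 0 | 1 | 0 | 0
0 | 0 | 1 | 1 | 1
0 | 1 | 0 | 0 | 0
0 | 1 | 0 | 1 | 1
0 | 1 | 1 | 0 | 0
0 | 1 | 1 | 1 | 1
1 | 0 | 0 | 0 | 1
1 | 0 | 0 | 1 | 0
1 | 0 | 1 | 0 | 1
1 | 0 | 1 | 1 | 0
1 | 1 | 0 | 0 | 0
1 | 1 | 0 | 1 | 1
1 | 1 | 1 | 0 | 1
1 | 1 | 1 | 1 | 0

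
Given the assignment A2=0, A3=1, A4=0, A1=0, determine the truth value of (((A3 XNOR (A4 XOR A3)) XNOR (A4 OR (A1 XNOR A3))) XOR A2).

Substituting: (((1 XNOR (0 XOR 1)) XNOR (0 OR (0 XNOR 1))) XOR 0)
= 0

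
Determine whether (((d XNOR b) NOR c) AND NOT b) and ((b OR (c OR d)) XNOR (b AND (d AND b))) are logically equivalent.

No. Counterexample: with d=0, c=0, b=0, Expression 1 = 0 but Expression 2 = 1.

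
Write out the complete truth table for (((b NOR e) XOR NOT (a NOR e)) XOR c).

a | c | e | b | Output
----------------------
0 | 0 | 0 | 0 | 1
0 | 0 | 0 | 1 | 0
0 | 0 | 1 | 0 | 1
0 | 0 | 1 | 1 | 1
0 | 1 | 0 | 0 | 0
0 | 1 | 0 | 1 | 1
0 | 1 | 1 | 0 | 0
0 | 1 | 1 | 1 | 0
1 | 0 | 0 | 0 | 0
1 | 0 | 0 | 1 | 1
1 | 0 | 1 | 0 | 1
1 | 0 | 1 | 1 | 1
1 | 1 | 0 | 0 | 1
1 | 1 | 0 | 1 | 0
1 | 1 | 1 | 0 | 0
1 | 1 | 1 | 1 | 0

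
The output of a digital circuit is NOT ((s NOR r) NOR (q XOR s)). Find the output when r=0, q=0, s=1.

Substituting: NOT ((1 NOR 0) NOR (0 XOR 1))
= 1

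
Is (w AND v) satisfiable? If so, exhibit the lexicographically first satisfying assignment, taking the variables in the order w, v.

w=1, v=1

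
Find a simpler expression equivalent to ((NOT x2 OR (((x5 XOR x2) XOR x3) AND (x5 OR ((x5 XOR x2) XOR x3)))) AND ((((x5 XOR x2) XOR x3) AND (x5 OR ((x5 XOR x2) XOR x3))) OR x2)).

By distribution ((E OR v) AND (E OR NOT v) = E) then absorption (E AND (E OR v) = E):
= ((x5 XOR x2) XOR x3)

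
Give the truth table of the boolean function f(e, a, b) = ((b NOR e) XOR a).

e | a | b | Output
------------------
0 | 0 | 0 | 1
0 | 0 | 1 | 0
0 | 1 | 0 | 0
0 | 1 | 1 | 1
1 | 0 | 0 | 0
1 | 0 | 1 | 0
1 | 1 | 0 | 1
1 | 1 | 1 | 1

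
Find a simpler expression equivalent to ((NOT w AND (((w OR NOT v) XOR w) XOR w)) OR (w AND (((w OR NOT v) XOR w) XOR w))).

By distribution ((E AND v) OR (E AND NOT v) = E) then XOR self-cancellation ((E XOR v) XOR v = E):
= (w OR NOT v)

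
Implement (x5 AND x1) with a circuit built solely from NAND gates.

((x5 NAND x1) NAND (x5 NAND x1))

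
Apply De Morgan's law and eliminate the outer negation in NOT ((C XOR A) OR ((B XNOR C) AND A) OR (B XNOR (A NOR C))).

NOT (C XOR A) AND NOT ((B XNOR C) AND A) AND NOT (B XNOR (A NOR C))
De Morgan's: NOT(OR of terms) = AND of negations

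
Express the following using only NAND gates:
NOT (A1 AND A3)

(((A1 NAND A3) NAND (A1 NAND A3)) NAND ((A1 NAND A3) NAND (A1 NAND A3)))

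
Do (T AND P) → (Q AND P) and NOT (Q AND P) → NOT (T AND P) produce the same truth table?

Yes, Contrapositive is always equivalent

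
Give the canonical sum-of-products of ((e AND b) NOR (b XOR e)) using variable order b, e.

Σm(0) = (NOT b AND NOT e)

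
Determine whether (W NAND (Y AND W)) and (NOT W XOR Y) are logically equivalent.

No. Counterexample: with W=0, Y=1, Expression 1 = 1 but Expression 2 = 0.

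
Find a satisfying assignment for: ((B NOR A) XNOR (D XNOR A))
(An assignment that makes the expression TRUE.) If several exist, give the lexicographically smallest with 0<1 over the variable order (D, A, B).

D=0, A=0, B=0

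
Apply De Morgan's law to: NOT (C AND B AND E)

NOT C OR NOT B OR NOT E
De Morgan's: NOT(AND of terms) = OR of negations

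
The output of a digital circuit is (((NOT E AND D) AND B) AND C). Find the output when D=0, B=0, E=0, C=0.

Substituting: (((NOT 0 AND 0) AND 0) AND 0)
= 0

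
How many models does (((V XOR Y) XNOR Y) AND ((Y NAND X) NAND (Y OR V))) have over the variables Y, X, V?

Satisfying assignments: (0,0,0), (0,1,0), (1,1,0)
Count: 3 out of 8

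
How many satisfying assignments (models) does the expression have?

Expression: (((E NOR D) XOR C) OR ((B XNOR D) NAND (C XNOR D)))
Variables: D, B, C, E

Satisfying assignments: (0,0,0,0), (0,0,1,0), (0,0,1,1), (0,1,0,0), (0,1,0,1), (0,1,1,0), (0,1,1,1), (1,0,0,0), (1,0,0,1), (1,0,1,0), (1,0,1,1), (1,1,0,0), (1,1,0,1), (1,1,1,0), (1,1,1,1)
Count: 15 out of 16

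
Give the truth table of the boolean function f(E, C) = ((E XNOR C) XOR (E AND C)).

E | C | Output
--------------
0 | 0 | 1
0 | 1 | 0
1 | 0 | 0
1 | 1 | 0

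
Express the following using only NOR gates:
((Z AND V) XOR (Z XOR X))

((((((Z NOR Z) NOR (V NOR V)) NOR ((((Z NOR X) NOR (Z NOR X)) NOR ((Z NOR X) NOR (Z NOR X))) NOR ((((Z NOR Z) NOR (X NOR X)) NOR ((Z NOR Z) NOR (X NOR X))) NOR (((Z NOR Z) NOR (X NOR X)) NOR ((Z NOR Z) NOR (X NOR X)))))) NOR (((Z NOR Z) NOR (V NOR V)) NOR ((((Z NOR X) NOR (Z NOR X)) NOR ((Z NOR X) NOR (Z NOR X))) NOR ((((Z NOR Z) NOR (X NOR X)) NOR ((Z NOR Z) NOR (X NOR X))) NOR (((Z NOR Z) NOR (X NOR X)) NOR ((Z NOR Z) NOR (X NOR X))))))) NOR ((((Z NOR Z) NOR (V NOR V)) NOR ((((Z NOR X) NOR (Z NOR X)) NOR ((Z NOR X) NOR (Z NOR X))) NOR ((((Z NOR Z) NOR (X NOR X)) NOR ((Z NOR Z) NOR (X NOR X))) NOR (((Z NOR Z) NOR (X NOR X)) NOR ((Z NOR Z) NOR (X NOR X)))))) NOR (((Z NOR Z) NOR (V NOR V)) NOR ((((Z NOR X) NOR (Z NOR X)) NOR ((Z NOR X) NOR (Z NOR X))) NOR ((((Z NOR Z) NOR (X NOR X)) NOR ((Z NOR Z) NOR (X NOR X))) NOR (((Z NOR Z) NOR (X NOR X)) NOR ((Z NOR Z) NOR (X NOR X)))))))) NOR ((((((Z NOR Z) NOR (V NOR V)) NOR ((Z NOR Z) NOR (V NOR V))) NOR (((((Z NOR X) NOR (Z NOR X)) NOR ((Z NOR X) NOR (Z NOR X))) NOR ((((Z NOR Z) NOR (X NOR X)) NOR ((Z NOR Z) NOR (X NOR X))) NOR (((Z NOR Z) NOR (X NOR X)) NOR ((Z NOR Z) NOR (X NOR X))))) NOR ((((Z NOR X) NOR (Z NOR X)) NOR ((Z NOR X) NOR (Z NOR X))) NOR ((((Z NOR Z) NOR (X NOR X)) NOR ((Z NOR Z) NOR (X NOR X))) NOR (((Z NOR Z) NOR (X NOR X)) NOR ((Z NOR Z) NOR (X NOR X))))))) NOR ((((Z NOR Z) NOR (V NOR V)) NOR ((Z NOR Z) NOR (V NOR V))) NOR (((((Z NOR X) NOR (Z NOR X)) NOR ((Z NOR X) NOR (Z NOR X))) NOR ((((Z NOR Z) NOR (X NOR X)) NOR ((Z NOR Z) NOR (X NOR X))) NOR (((Z NOR Z) NOR (X NOR X)) NOR ((Z NOR Z) NOR (X NOR X))))) NOR ((((Z NOR X) NOR (Z NOR X)) NOR ((Z NOR X) NOR (Z NOR X))) NOR ((((Z NOR Z) NOR (X NOR X)) NOR ((Z NOR Z) NOR (X NOR X))) NOR (((Z NOR Z) NOR (X NOR X)) NOR ((Z NOR Z) NOR (X NOR X)))))))) NOR (((((Z NOR Z) NOR (V NOR V)) NOR ((Z NOR Z) NOR (V NOR V))) NOR (((((Z NOR X) NOR (Z NOR X)) NOR ((Z NOR X) NOR (Z NOR X))) NOR ((((Z NOR Z) NOR (X NOR X)) NOR ((Z NOR Z) NOR (X NOR X))) NOR (((Z NOR Z) NOR (X NOR X)) NOR ((Z NOR Z) NOR (X NOR X))))) NOR ((((Z NOR X) NOR (Z NOR X)) NOR ((Z NOR X) NOR (Z NOR X))) NOR ((((Z NOR Z) NOR (X NOR X)) NOR ((Z NOR Z) NOR (X NOR X))) NOR (((Z NOR Z) NOR (X NOR X)) NOR ((Z NOR Z) NOR (X NOR X))))))) NOR ((((Z NOR Z) NOR (V NOR V)) NOR ((Z NOR Z) NOR (V NOR V))) NOR (((((Z NOR X) NOR (Z NOR X)) NOR ((Z NOR X) NOR (Z NOR X))) NOR ((((Z NOR Z) NOR (X NOR X)) NOR ((Z NOR Z) NOR (X NOR X))) NOR (((Z NOR Z) NOR (X NOR X)) NOR ((Z NOR Z) NOR (X NOR X))))) NOR ((((Z NOR X) NOR (Z NOR X)) NOR ((Z NOR X) NOR (Z NOR X))) NOR ((((Z NOR Z) NOR (X NOR X)) NOR ((Z NOR Z) NOR (X NOR X))) NOR (((Z NOR Z) NOR (X NOR X)) NOR ((Z NOR Z) NOR (X NOR X))))))))))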